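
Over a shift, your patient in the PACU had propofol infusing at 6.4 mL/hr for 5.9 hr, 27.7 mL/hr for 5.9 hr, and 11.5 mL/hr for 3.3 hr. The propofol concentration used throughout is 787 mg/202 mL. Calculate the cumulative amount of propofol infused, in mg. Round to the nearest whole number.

932 mg

Concentration = 787 mg ÷ 202 mL = 3.89604 mg/mL
Stage 1: 6.4 mL/hr × 5.9 hr = 37.76 mL → 37.76 mL × 3.89604 mg/mL = 147.1145 mg
Stage 2: 27.7 mL/hr × 5.9 hr = 163.43 mL → 163.43 mL × 3.89604 mg/mL = 636.7298 mg
Stage 3: 11.5 mL/hr × 3.3 hr = 37.95 mL → 37.95 mL × 3.89604 mg/mL = 147.8547 mg
Total = 147.1145 + 636.7298 + 147.8547 = 931.6989 mg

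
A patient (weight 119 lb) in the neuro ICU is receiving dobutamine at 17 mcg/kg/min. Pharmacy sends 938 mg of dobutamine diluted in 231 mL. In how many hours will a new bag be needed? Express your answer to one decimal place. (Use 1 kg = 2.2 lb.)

Weight = 119 lb ÷ 2.2 lb/kg = 54.09091 kg
Dose = 17 mcg/kg/min × 54.09091 kg = 919.5455 mcg/min
919.5455 mcg/min × 60 min/hr = 55172.73 mcg/hr
Concentration = 938 mg ÷ 231 mL = 4.060606 mg/mL = 4060.606 mcg/mL
Rate = 55172.73 mcg/hr ÷ 4060.606 mcg/mL = 13.58731 mL/hr
Duration = 231 mL ÷ 13.58731 mL/hr = 17.00115 hr

17.0 hours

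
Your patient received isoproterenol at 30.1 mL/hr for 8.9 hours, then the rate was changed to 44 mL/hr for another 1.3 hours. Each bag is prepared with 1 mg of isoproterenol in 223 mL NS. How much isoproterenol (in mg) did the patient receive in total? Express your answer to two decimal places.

Concentration = 1 mg ÷ 223 mL = 0.004484305 mg/mL
Stage 1: 30.1 mL/hr × 8.9 hr = 267.89 mL → 267.89 mL × 0.004484305 mg/mL = 1.2013 mg
Stage 2: 44 mL/hr × 1.3 hr = 57.2 mL → 57.2 mL × 0.004484305 mg/mL = 0.2565022 mg
Total = 1.2013 + 0.2565022 = 1.457803 mg

1.46 mg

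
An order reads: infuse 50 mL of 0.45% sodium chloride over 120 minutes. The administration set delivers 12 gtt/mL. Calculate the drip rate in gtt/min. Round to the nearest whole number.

5 gtt/min

50 mL ÷ (120 min) = 0.4166667 mL/min
0.4166667 mL/min × 12 gtt/mL = 5 gtt/min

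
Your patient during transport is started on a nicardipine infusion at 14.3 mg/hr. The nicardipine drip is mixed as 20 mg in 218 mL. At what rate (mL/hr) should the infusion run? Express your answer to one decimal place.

Concentration = 20 mg ÷ 218 mL = 0.09174312 mg/mL
Rate = 14.3 mg/hr ÷ 0.09174312 mg/mL = 155.87 mL/hr

155.9 mL/hr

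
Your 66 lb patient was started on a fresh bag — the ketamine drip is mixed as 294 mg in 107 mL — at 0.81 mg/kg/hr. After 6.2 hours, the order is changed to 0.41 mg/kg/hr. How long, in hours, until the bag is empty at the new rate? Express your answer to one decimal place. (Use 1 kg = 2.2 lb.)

Initial rate:
Weight = 66 lb ÷ 2.2 lb/kg = 30 kg
Dose = 0.81 mg/kg/hr × 30 kg = 24.3 mg/hr
Concentration = 294 mg ÷ 107 mL = 2.747664 mg/mL
Rate = 24.3 mg/hr ÷ 2.747664 mg/mL = 8.843878 mL/hr
Volume infused so far = 8.843878 mL/hr × 6.2 hr = 54.83204 mL
Volume remaining = 107 − 54.83204 = 52.16796 mL
New rate:
Dose = 0.41 mg/kg/hr × 30 kg = 12.3 mg/hr
Rate = 12.3 mg/hr ÷ 2.747664 mg/mL = 4.476531 mL/hr
Time remaining = 52.16796 mL ÷ 4.476531 mL/hr = 11.65366 hr

11.7 hours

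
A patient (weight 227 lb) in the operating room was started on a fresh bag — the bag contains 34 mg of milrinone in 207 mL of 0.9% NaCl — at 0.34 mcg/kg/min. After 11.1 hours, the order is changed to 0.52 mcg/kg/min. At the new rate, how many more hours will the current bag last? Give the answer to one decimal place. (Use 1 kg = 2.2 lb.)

3.3 hours

Initial rate:
Weight = 227 lb ÷ 2.2 lb/kg = 103.1818 kg
Dose = 0.34 mcg/kg/min × 103.1818 kg = 35.08182 mcg/min
35.08182 mcg/min × 60 min/hr = 2104.909 mcg/hr
Concentration = 34 mg ÷ 207 mL = 0.1642512 mg/mL = 164.2512 mcg/mL
Rate = 2104.909 mcg/hr ÷ 164.2512 mcg/mL = 12.81518 mL/hr
Volume infused so far = 12.81518 mL/hr × 11.1 hr = 142.2485 mL
Volume remaining = 207 − 142.2485 = 64.75148 mL
New rate:
Dose = 0.52 mcg/kg/min × 103.1818 kg = 53.65455 mcg/min
53.65455 mcg/min × 60 min/hr = 3219.273 mcg/hr
Rate = 3219.273 mcg/hr ÷ 164.2512 mcg/mL = 19.59969 mL/hr
Time remaining = 64.75148 mL ÷ 19.59969 mL/hr = 3.303699 hr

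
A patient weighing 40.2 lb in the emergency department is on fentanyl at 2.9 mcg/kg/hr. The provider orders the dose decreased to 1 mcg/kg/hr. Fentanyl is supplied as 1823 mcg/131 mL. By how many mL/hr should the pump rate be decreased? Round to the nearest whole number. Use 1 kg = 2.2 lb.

At the current dose:
Weight = 40.2 lb ÷ 2.2 lb/kg = 18.27273 kg
Dose = 2.9 mcg/kg/hr × 18.27273 kg = 52.99091 mcg/hr
Concentration = 1823 mcg ÷ 131 mL = 13.91603 mcg/mL
Rate = 52.99091 mcg/hr ÷ 13.91603 mcg/mL = 3.807904 mL/hr
At the new dose:
Dose = 1 mcg/kg/hr × 18.27273 kg = 18.27273 mcg/hr
Rate = 18.27273 mcg/hr ÷ 13.91603 mcg/mL = 1.31307 mL/hr
Change = 1.31307 − 3.807904 = -2.494834 mL/hr → 2.494834 mL/hr decrease

2 mL/hr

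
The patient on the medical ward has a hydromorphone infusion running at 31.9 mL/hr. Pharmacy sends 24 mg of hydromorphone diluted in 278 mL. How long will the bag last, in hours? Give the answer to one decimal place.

Duration = 278 mL ÷ 31.9 mL/hr = 8.714734 hr

8.7 hours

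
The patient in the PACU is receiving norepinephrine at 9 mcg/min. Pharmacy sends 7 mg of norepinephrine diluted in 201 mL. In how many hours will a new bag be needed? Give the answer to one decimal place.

13.0 hours

9 mcg/min × 60 min/hr = 540 mcg/hr
Concentration = 7 mg ÷ 201 mL = 0.03482587 mg/mL = 34.82587 mcg/mL
Rate = 540 mcg/hr ÷ 34.82587 mcg/mL = 15.50571 mL/hr
Duration = 201 mL ÷ 15.50571 mL/hr = 12.96296 hr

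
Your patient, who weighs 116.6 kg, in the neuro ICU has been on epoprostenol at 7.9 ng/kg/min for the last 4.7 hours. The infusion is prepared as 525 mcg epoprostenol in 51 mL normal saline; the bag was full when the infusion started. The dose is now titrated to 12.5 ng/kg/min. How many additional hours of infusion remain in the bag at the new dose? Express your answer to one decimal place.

Initial rate:
Dose = 7.9 ng/kg/min × 116.6 kg = 921.14 ng/min
921.14 ng/min × 60 min/hr = 55268.4 ng/hr
Concentration = 525 mcg ÷ 51 mL = 10.29412 mcg/mL = 10294.12 ng/mL
Rate = 55268.4 ng/hr ÷ 10294.12 ng/mL = 5.36893 mL/hr
Volume infused so far = 5.36893 mL/hr × 4.7 hr = 25.23397 mL
Volume remaining = 51 − 25.23397 = 25.76603 mL
New rate:
Dose = 12.5 ng/kg/min × 116.6 kg = 1457.5 ng/min
1457.5 ng/min × 60 min/hr = 87450 ng/hr
Rate = 87450 ng/hr ÷ 10294.12 ng/mL = 8.495143 mL/hr
Time remaining = 25.76603 mL ÷ 8.495143 mL/hr = 3.033031 hr

3.0 hours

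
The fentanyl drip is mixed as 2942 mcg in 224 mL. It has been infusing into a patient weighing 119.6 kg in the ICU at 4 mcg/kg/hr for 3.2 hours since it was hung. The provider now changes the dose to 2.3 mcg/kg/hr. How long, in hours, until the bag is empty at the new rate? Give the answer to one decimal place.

5.1 hours

Initial rate:
Dose = 4 mcg/kg/hr × 119.6 kg = 478.4 mcg/hr
Concentration = 2942 mcg ÷ 224 mL = 13.13393 mcg/mL
Rate = 478.4 mcg/hr ÷ 13.13393 mcg/mL = 36.42475 mL/hr
Volume infused so far = 36.42475 mL/hr × 3.2 hr = 116.5592 mL
Volume remaining = 224 − 116.5592 = 107.4408 mL
New rate:
Dose = 2.3 mcg/kg/hr × 119.6 kg = 275.08 mcg/hr
Rate = 275.08 mcg/hr ÷ 13.13393 mcg/mL = 20.94423 mL/hr
Time remaining = 107.4408 mL ÷ 20.94423 mL/hr = 5.129853 hr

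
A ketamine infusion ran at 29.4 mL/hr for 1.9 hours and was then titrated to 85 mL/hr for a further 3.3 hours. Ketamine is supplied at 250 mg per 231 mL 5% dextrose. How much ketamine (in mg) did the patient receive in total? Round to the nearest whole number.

364 mg

Concentration = 250 mg ÷ 231 mL = 1.082251 mg/mL
Stage 1: 29.4 mL/hr × 1.9 hr = 55.86 mL → 55.86 mL × 1.082251 mg/mL = 60.45455 mg
Stage 2: 85 mL/hr × 3.3 hr = 280.5 mL → 280.5 mL × 1.082251 mg/mL = 303.5714 mg
Total = 60.45455 + 303.5714 = 364.026 mg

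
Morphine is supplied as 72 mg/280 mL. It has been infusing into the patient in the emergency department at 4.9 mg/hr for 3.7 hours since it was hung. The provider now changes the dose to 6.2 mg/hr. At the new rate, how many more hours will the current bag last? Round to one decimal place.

Initial rate:
Concentration = 72 mg ÷ 280 mL = 0.2571429 mg/mL
Rate = 4.9 mg/hr ÷ 0.2571429 mg/mL = 19.05556 mL/hr
Volume infused so far = 19.05556 mL/hr × 3.7 hr = 70.50556 mL
Volume remaining = 280 − 70.50556 = 209.4944 mL
New rate:
Rate = 6.2 mg/hr ÷ 0.2571429 mg/mL = 24.11111 mL/hr
Time remaining = 209.4944 mL ÷ 24.11111 mL/hr = 8.68871 hr

8.7 hours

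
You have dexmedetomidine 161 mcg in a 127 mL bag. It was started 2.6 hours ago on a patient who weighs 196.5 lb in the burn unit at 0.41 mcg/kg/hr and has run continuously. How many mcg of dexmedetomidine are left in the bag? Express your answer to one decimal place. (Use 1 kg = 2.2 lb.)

65.8 mcg

Weight = 196.5 lb ÷ 2.2 lb/kg = 89.31818 kg
Dose = 0.41 mcg/kg/hr × 89.31818 kg = 36.62045 mcg/hr
Concentration = 161 mcg ÷ 127 mL = 1.267717 mcg/mL
Rate = 36.62045 mcg/hr ÷ 1.267717 mcg/mL = 28.88694 mL/hr
Volume infused = 28.88694 mL/hr × 2.6 hr = 75.10605 mL
Volume remaining = 127 − 75.10605 = 51.89395 mL
Drug remaining = 51.89395 mL × 1.267717 mcg/mL = 65.78682 mcg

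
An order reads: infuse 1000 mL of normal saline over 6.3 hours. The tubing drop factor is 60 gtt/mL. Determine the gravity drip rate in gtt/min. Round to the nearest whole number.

159 gtt/min

1000 mL ÷ (6.3 hr × 60 = 378 min) = 2.645503 mL/min
2.645503 mL/min × 60 gtt/mL = 158.7302 gtt/min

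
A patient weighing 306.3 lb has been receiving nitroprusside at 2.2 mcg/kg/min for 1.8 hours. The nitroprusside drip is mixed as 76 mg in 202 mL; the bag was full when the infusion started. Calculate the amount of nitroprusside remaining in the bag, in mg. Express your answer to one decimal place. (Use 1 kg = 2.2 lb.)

Weight = 306.3 lb ÷ 2.2 lb/kg = 139.2273 kg
Dose = 2.2 mcg/kg/min × 139.2273 kg = 306.3 mcg/min
306.3 mcg/min × 60 min/hr = 18378 mcg/hr
Concentration = 76 mg ÷ 202 mL = 0.3762376 mg/mL = 376.2376 mcg/mL
Rate = 18378 mcg/hr ÷ 376.2376 mcg/mL = 48.84679 mL/hr
Volume infused = 48.84679 mL/hr × 1.8 hr = 87.92422 mL
Volume remaining = 202 − 87.92422 = 114.0758 mL
Drug remaining = 114.0758 mL × 376.2376 mcg/mL = 42919.6 mcg = 42.9196 mg

42.9 mg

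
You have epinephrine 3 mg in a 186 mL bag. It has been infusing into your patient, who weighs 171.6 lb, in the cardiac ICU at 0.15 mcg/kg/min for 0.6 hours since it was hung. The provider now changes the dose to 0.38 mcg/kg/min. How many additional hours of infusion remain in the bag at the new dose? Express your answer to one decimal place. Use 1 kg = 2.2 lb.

Initial rate:
Weight = 171.6 lb ÷ 2.2 lb/kg = 78 kg
Dose = 0.15 mcg/kg/min × 78 kg = 11.7 mcg/min
11.7 mcg/min × 60 min/hr = 702 mcg/hr
Concentration = 3 mg ÷ 186 mL = 0.01612903 mg/mL = 16.12903 mcg/mL
Rate = 702 mcg/hr ÷ 16.12903 mcg/mL = 43.524 mL/hr
Volume infused so far = 43.524 mL/hr × 0.6 hr = 26.1144 mL
Volume remaining = 186 − 26.1144 = 159.8856 mL
New rate:
Dose = 0.38 mcg/kg/min × 78 kg = 29.64 mcg/min
29.64 mcg/min × 60 min/hr = 1778.4 mcg/hr
Rate = 1778.4 mcg/hr ÷ 16.12903 mcg/mL = 110.2608 mL/hr
Time remaining = 159.8856 mL ÷ 110.2608 mL/hr = 1.450067 hr

1.5 hours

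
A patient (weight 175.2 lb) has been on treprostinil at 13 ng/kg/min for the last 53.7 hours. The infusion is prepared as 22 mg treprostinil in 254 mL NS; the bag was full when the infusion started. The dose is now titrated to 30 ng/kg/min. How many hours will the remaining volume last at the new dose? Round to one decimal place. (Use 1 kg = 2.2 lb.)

Initial rate:
Weight = 175.2 lb ÷ 2.2 lb/kg = 79.63636 kg
Dose = 13 ng/kg/min × 79.63636 kg = 1035.273 ng/min
1035.273 ng/min × 60 min/hr = 62116.36 ng/hr
Concentration = 22 mg ÷ 254 mL = 0.08661417 mg/mL = 86614.17 ng/mL
Rate = 62116.36 ng/hr ÷ 86614.17 ng/mL = 0.7171617 mL/hr
Volume infused so far = 0.7171617 mL/hr × 53.7 hr = 38.51158 mL
Volume remaining = 254 − 38.51158 = 215.4884 mL
New rate:
Dose = 30 ng/kg/min × 79.63636 kg = 2389.091 ng/min
2389.091 ng/min × 60 min/hr = 143345.5 ng/hr
Rate = 143345.5 ng/hr ÷ 86614.17 ng/mL = 1.654988 mL/hr
Time remaining = 215.4884 mL ÷ 1.654988 mL/hr = 130.2054 hr

130.2 hours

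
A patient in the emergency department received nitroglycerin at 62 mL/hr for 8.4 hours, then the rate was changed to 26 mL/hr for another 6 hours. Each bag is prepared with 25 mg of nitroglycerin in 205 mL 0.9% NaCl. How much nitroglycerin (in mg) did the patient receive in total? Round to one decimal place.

82.5 mg

Concentration = 25 mg ÷ 205 mL = 0.1219512 mg/mL
Stage 1: 62 mL/hr × 8.4 hr = 520.8 mL → 520.8 mL × 0.1219512 mg/mL = 63.5122 mg
Stage 2: 26 mL/hr × 6 hr = 156 mL → 156 mL × 0.1219512 mg/mL = 19.02439 mg
Total = 63.5122 + 19.02439 = 82.53659 mg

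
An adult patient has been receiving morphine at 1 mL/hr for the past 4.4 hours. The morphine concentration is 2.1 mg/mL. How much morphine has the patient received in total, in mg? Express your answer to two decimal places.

9.24 mg

Drug rate = 1 mL/hr × 2.1 mg/mL = 2.1 mg/hr
Total = 2.1 mg/hr × 4.4 hr = 9.24 mg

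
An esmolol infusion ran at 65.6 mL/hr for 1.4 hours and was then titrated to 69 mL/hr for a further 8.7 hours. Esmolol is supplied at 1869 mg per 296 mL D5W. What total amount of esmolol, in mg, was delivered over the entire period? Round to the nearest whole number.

4370 mg

Concentration = 1869 mg ÷ 296 mL = 6.314189 mg/mL
Stage 1: 65.6 mL/hr × 1.4 hr = 91.84 mL → 91.84 mL × 6.314189 mg/mL = 579.8951 mg
Stage 2: 69 mL/hr × 8.7 hr = 600.3 mL → 600.3 mL × 6.314189 mg/mL = 3790.408 mg
Total = 579.8951 + 3790.408 = 4370.303 mg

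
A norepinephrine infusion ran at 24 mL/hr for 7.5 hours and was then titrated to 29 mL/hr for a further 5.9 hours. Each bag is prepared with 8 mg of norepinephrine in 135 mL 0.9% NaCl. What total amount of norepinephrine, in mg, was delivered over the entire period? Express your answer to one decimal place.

20.8 mg

Concentration = 8 mg ÷ 135 mL = 0.05925926 mg/mL
Stage 1: 24 mL/hr × 7.5 hr = 180 mL → 180 mL × 0.05925926 mg/mL = 10.66667 mg
Stage 2: 29 mL/hr × 5.9 hr = 171.1 mL → 171.1 mL × 0.05925926 mg/mL = 10.13926 mg
Total = 10.66667 + 10.13926 = 20.80593 mg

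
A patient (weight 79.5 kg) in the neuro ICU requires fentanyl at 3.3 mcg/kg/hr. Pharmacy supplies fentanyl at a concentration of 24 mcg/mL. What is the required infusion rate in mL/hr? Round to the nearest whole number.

11 mL/hr

Dose = 3.3 mcg/kg/hr × 79.5 kg = 262.35 mcg/hr
Rate = 262.35 mcg/hr ÷ 24 mcg/mL = 10.93125 mL/hr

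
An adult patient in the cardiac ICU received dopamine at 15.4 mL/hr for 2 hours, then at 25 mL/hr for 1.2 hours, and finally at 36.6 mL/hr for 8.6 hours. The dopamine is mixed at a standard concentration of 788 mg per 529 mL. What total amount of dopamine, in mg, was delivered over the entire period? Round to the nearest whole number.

559 mg

Concentration = 788 mg ÷ 529 mL = 1.489603 mg/mL
Stage 1: 15.4 mL/hr × 2 hr = 30.8 mL → 30.8 mL × 1.489603 mg/mL = 45.87977 mg
Stage 2: 25 mL/hr × 1.2 hr = 30 mL → 30 mL × 1.489603 mg/mL = 44.68809 mg
Stage 3: 36.6 mL/hr × 8.6 hr = 314.76 mL → 314.76 mL × 1.489603 mg/mL = 468.8674 mg
Total = 45.87977 + 44.68809 + 468.8674 = 559.4353 mg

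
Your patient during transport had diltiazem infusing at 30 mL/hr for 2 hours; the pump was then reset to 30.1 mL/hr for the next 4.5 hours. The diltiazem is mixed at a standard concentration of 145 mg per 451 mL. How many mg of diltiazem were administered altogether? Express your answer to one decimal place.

62.8 mg

Concentration = 145 mg ÷ 451 mL = 0.3215078 mg/mL
Stage 1: 30 mL/hr × 2 hr = 60 mL → 60 mL × 0.3215078 mg/mL = 19.29047 mg
Stage 2: 30.1 mL/hr × 4.5 hr = 135.45 mL → 135.45 mL × 0.3215078 mg/mL = 43.54823 mg
Total = 19.29047 + 43.54823 = 62.83869 mg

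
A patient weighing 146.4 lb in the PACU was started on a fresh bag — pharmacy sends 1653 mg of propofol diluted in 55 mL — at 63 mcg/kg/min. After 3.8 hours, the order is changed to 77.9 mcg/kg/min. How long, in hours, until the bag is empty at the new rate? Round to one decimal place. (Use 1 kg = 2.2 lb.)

2.2 hours

Initial rate:
Weight = 146.4 lb ÷ 2.2 lb/kg = 66.54545 kg
Dose = 63 mcg/kg/min × 66.54545 kg = 4192.364 mcg/min
4192.364 mcg/min × 60 min/hr = 251541.8 mcg/hr
Concentration = 1653 mg ÷ 55 mL = 30.05455 mg/mL = 30054.55 mcg/mL
Rate = 251541.8 mcg/hr ÷ 30054.55 mcg/mL = 8.36951 mL/hr
Volume infused so far = 8.36951 mL/hr × 3.8 hr = 31.80414 mL
Volume remaining = 55 − 31.80414 = 23.19586 mL
New rate:
Dose = 77.9 mcg/kg/min × 66.54545 kg = 5183.891 mcg/min
5183.891 mcg/min × 60 min/hr = 311033.5 mcg/hr
Rate = 311033.5 mcg/hr ÷ 30054.55 mcg/mL = 10.34897 mL/hr
Time remaining = 23.19586 mL ÷ 10.34897 mL/hr = 2.24137 hr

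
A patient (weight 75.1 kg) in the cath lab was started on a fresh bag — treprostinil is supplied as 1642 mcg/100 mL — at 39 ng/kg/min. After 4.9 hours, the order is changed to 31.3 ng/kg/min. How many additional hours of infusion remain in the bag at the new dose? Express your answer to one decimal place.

5.5 hours

Initial rate:
Dose = 39 ng/kg/min × 75.1 kg = 2928.9 ng/min
2928.9 ng/min × 60 min/hr = 175734 ng/hr
Concentration = 1642 mcg ÷ 100 mL = 16.42 mcg/mL = 16420 ng/mL
Rate = 175734 ng/hr ÷ 16420 ng/mL = 10.70244 mL/hr
Volume infused so far = 10.70244 mL/hr × 4.9 hr = 52.44194 mL
Volume remaining = 100 − 52.44194 = 47.55806 mL
New rate:
Dose = 31.3 ng/kg/min × 75.1 kg = 2350.63 ng/min
2350.63 ng/min × 60 min/hr = 141037.8 ng/hr
Rate = 141037.8 ng/hr ÷ 16420 ng/mL = 8.589391 mL/hr
Time remaining = 47.55806 mL ÷ 8.589391 mL/hr = 5.536838 hr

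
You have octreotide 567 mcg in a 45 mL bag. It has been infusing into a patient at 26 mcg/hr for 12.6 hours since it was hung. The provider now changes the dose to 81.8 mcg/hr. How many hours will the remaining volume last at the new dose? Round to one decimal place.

Initial rate:
Concentration = 567 mcg ÷ 45 mL = 12.6 mcg/mL
Rate = 26 mcg/hr ÷ 12.6 mcg/mL = 2.063492 mL/hr
Volume infused so far = 2.063492 mL/hr × 12.6 hr = 26 mL
Volume remaining = 45 − 26 = 19 mL
New rate:
Rate = 81.8 mcg/hr ÷ 12.6 mcg/mL = 6.492063 mL/hr
Time remaining = 19 mL ÷ 6.492063 mL/hr = 2.92665 hr

2.9 hours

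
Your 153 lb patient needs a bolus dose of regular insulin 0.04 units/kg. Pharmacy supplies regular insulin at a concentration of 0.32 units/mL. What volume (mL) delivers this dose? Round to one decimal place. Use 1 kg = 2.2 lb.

8.7 mL

Weight = 153 lb ÷ 2.2 lb/kg = 69.54545 kg
Dose = 0.04 units/kg × 69.54545 kg = 2.781818 units
Volume = 2.781818 units ÷ 0.32 units/mL = 8.693182 mL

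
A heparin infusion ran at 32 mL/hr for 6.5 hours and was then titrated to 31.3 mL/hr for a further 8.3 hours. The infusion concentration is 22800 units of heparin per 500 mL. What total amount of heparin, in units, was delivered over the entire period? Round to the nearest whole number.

Concentration = 22800 units ÷ 500 mL = 45.6 units/mL
Stage 1: 32 mL/hr × 6.5 hr = 208 mL → 208 mL × 45.6 units/mL = 9484.8 units
Stage 2: 31.3 mL/hr × 8.3 hr = 259.79 mL → 259.79 mL × 45.6 units/mL = 11846.42 units
Total = 9484.8 + 11846.42 = 21331.22 units

21331 units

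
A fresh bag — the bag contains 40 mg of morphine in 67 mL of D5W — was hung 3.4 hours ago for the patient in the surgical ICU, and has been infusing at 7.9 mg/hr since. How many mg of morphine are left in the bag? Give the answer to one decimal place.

13.1 mg

Concentration = 40 mg ÷ 67 mL = 0.5970149 mg/mL
Rate = 7.9 mg/hr ÷ 0.5970149 mg/mL = 13.2325 mL/hr
Volume infused = 13.2325 mL/hr × 3.4 hr = 44.9905 mL
Volume remaining = 67 − 44.9905 = 22.0095 mL
Drug remaining = 22.0095 mL × 0.5970149 mg/mL = 13.14 mg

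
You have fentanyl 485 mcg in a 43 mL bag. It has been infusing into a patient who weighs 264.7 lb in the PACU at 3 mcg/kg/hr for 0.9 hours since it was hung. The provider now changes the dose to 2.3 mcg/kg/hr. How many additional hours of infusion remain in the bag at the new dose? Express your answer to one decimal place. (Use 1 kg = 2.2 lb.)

0.6 hours

Initial rate:
Weight = 264.7 lb ÷ 2.2 lb/kg = 120.3182 kg
Dose = 3 mcg/kg/hr × 120.3182 kg = 360.9545 mcg/hr
Concentration = 485 mcg ÷ 43 mL = 11.27907 mcg/mL
Rate = 360.9545 mcg/hr ÷ 11.27907 mcg/mL = 32.00216 mL/hr
Volume infused so far = 32.00216 mL/hr × 0.9 hr = 28.80194 mL
Volume remaining = 43 − 28.80194 = 14.19806 mL
New rate:
Dose = 2.3 mcg/kg/hr × 120.3182 kg = 276.7318 mcg/hr
Rate = 276.7318 mcg/hr ÷ 11.27907 mcg/mL = 24.53499 mL/hr
Time remaining = 14.19806 mL ÷ 24.53499 mL/hr = 0.5786863 hr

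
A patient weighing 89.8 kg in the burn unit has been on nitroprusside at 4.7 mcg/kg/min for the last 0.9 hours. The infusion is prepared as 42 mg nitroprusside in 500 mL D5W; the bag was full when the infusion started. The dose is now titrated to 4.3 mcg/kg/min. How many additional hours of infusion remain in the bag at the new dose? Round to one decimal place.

Initial rate:
Dose = 4.7 mcg/kg/min × 89.8 kg = 422.06 mcg/min
422.06 mcg/min × 60 min/hr = 25323.6 mcg/hr
Concentration = 42 mg ÷ 500 mL = 0.084 mg/mL = 84 mcg/mL
Rate = 25323.6 mcg/hr ÷ 84 mcg/mL = 301.4714 mL/hr
Volume infused so far = 301.4714 mL/hr × 0.9 hr = 271.3243 mL
Volume remaining = 500 − 271.3243 = 228.6757 mL
New rate:
Dose = 4.3 mcg/kg/min × 89.8 kg = 386.14 mcg/min
386.14 mcg/min × 60 min/hr = 23168.4 mcg/hr
Rate = 23168.4 mcg/hr ÷ 84 mcg/mL = 275.8143 mL/hr
Time remaining = 228.6757 mL ÷ 275.8143 mL/hr = 0.8290931 hr

0.8 hours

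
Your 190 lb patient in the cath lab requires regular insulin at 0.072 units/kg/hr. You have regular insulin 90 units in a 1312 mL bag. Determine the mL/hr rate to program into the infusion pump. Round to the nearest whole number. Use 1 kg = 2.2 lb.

Weight = 190 lb ÷ 2.2 lb/kg = 86.36364 kg
Dose = 0.072 units/kg/hr × 86.36364 kg = 6.218182 units/hr
Concentration = 90 units ÷ 1312 mL = 0.06859756 units/mL
Rate = 6.218182 units/hr ÷ 0.06859756 units/mL = 90.64727 mL/hr

91 mL/hr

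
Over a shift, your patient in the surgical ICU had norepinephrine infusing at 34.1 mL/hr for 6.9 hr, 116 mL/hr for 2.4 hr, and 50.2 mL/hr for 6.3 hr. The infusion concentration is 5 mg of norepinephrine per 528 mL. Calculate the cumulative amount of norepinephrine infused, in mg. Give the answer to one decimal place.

7.9 mg

Concentration = 5 mg ÷ 528 mL = 0.009469697 mg/mL
Stage 1: 34.1 mL/hr × 6.9 hr = 235.29 mL → 235.29 mL × 0.009469697 mg/mL = 2.228125 mg
Stage 2: 116 mL/hr × 2.4 hr = 278.4 mL → 278.4 mL × 0.009469697 mg/mL = 2.636364 mg
Stage 3: 50.2 mL/hr × 6.3 hr = 316.26 mL → 316.26 mL × 0.009469697 mg/mL = 2.994886 mg
Total = 2.228125 + 2.636364 + 2.994886 = 7.859375 mg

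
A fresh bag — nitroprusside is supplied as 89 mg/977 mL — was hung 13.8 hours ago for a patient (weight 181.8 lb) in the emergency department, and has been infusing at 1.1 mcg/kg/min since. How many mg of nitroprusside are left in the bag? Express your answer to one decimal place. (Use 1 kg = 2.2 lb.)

Weight = 181.8 lb ÷ 2.2 lb/kg = 82.63636 kg
Dose = 1.1 mcg/kg/min × 82.63636 kg = 90.9 mcg/min
90.9 mcg/min × 60 min/hr = 5454 mcg/hr
Concentration = 89 mg ÷ 977 mL = 0.09109519 mg/mL = 91.09519 mcg/mL
Rate = 5454 mcg/hr ÷ 91.09519 mcg/mL = 59.87144 mL/hr
Volume infused = 59.87144 mL/hr × 13.8 hr = 826.2258 mL
Volume remaining = 977 − 826.2258 = 150.7742 mL
Drug remaining = 150.7742 mL × 91.09519 mcg/mL = 13734.8 mcg = 13.7348 mg

13.7 mg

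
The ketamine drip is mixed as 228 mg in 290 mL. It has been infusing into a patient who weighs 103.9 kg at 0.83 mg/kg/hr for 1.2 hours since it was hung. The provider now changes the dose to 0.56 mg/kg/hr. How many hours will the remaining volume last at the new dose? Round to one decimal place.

2.1 hours

Initial rate:
Dose = 0.83 mg/kg/hr × 103.9 kg = 86.237 mg/hr
Concentration = 228 mg ÷ 290 mL = 0.7862069 mg/mL
Rate = 86.237 mg/hr ÷ 0.7862069 mg/mL = 109.6874 mL/hr
Volume infused so far = 109.6874 mL/hr × 1.2 hr = 131.6249 mL
Volume remaining = 290 − 131.6249 = 158.3751 mL
New rate:
Dose = 0.56 mg/kg/hr × 103.9 kg = 58.184 mg/hr
Rate = 58.184 mg/hr ÷ 0.7862069 mg/mL = 74.00596 mL/hr
Time remaining = 158.3751 mL ÷ 74.00596 mL/hr = 2.140032 hr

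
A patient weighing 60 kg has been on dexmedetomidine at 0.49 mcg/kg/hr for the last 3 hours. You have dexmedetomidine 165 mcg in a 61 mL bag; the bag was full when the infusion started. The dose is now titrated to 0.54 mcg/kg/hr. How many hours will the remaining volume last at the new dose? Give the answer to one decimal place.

2.4 hours

Initial rate:
Dose = 0.49 mcg/kg/hr × 60 kg = 29.4 mcg/hr
Concentration = 165 mcg ÷ 61 mL = 2.704918 mcg/mL
Rate = 29.4 mcg/hr ÷ 2.704918 mcg/mL = 10.86909 mL/hr
Volume infused so far = 10.86909 mL/hr × 3 hr = 32.60727 mL
Volume remaining = 61 − 32.60727 = 28.39273 mL
New rate:
Dose = 0.54 mcg/kg/hr × 60 kg = 32.4 mcg/hr
Rate = 32.4 mcg/hr ÷ 2.704918 mcg/mL = 11.97818 mL/hr
Time remaining = 28.39273 mL ÷ 11.97818 mL/hr = 2.37037 hr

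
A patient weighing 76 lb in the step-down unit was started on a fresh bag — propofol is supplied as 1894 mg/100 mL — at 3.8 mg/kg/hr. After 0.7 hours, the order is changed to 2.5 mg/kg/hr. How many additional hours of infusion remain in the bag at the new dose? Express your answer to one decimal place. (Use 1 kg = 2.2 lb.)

20.9 hours

Initial rate:
Weight = 76 lb ÷ 2.2 lb/kg = 34.54545 kg
Dose = 3.8 mg/kg/hr × 34.54545 kg = 131.2727 mg/hr
Concentration = 1894 mg ÷ 100 mL = 18.94 mg/mL
Rate = 131.2727 mg/hr ÷ 18.94 mg/mL = 6.930978 mL/hr
Volume infused so far = 6.930978 mL/hr × 0.7 hr = 4.851685 mL
Volume remaining = 100 − 4.851685 = 95.14832 mL
New rate:
Dose = 2.5 mg/kg/hr × 34.54545 kg = 86.36364 mg/hr
Rate = 86.36364 mg/hr ÷ 18.94 mg/mL = 4.559854 mL/hr
Time remaining = 95.14832 mL ÷ 4.559854 mL/hr = 20.86653 hr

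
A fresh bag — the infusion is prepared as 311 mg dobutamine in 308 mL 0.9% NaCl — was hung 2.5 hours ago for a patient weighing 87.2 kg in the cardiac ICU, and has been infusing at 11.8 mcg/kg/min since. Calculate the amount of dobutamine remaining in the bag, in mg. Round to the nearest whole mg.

Dose = 11.8 mcg/kg/min × 87.2 kg = 1028.96 mcg/min
1028.96 mcg/min × 60 min/hr = 61737.6 mcg/hr
Concentration = 311 mg ÷ 308 mL = 1.00974 mg/mL = 1009.74 mcg/mL
Rate = 61737.6 mcg/hr ÷ 1009.74 mcg/mL = 61.14206 mL/hr
Volume infused = 61.14206 mL/hr × 2.5 hr = 152.8552 mL
Volume remaining = 308 − 152.8552 = 155.1448 mL
Drug remaining = 155.1448 mL × 1009.74 mcg/mL = 156656 mcg = 156.656 mg

157 mg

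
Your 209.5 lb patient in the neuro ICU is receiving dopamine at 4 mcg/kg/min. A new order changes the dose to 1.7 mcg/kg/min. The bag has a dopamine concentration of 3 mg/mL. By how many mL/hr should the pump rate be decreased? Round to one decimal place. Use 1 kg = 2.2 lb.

4.4 mL/hr

At the current dose:
Weight = 209.5 lb ÷ 2.2 lb/kg = 95.22727 kg
Dose = 4 mcg/kg/min × 95.22727 kg = 380.9091 mcg/min
380.9091 mcg/min × 60 min/hr = 22854.55 mcg/hr
Concentration = 3 mg/mL = 3000 mcg/mL
Rate = 22854.55 mcg/hr ÷ 3000 mcg/mL = 7.618182 mL/hr
At the new dose:
Dose = 1.7 mcg/kg/min × 95.22727 kg = 161.8864 mcg/min
161.8864 mcg/min × 60 min/hr = 9713.182 mcg/hr
Rate = 9713.182 mcg/hr ÷ 3000 mcg/mL = 3.237727 mL/hr
Change = 3.237727 − 7.618182 = -4.380455 mL/hr → 4.380455 mL/hr decrease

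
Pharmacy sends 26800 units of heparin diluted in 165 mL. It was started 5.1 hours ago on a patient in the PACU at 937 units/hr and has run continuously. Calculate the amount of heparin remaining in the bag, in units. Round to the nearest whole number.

22021 units

Concentration = 26800 units ÷ 165 mL = 162.4242 units/mL
Rate = 937 units/hr ÷ 162.4242 units/mL = 5.768843 mL/hr
Volume infused = 5.768843 mL/hr × 5.1 hr = 29.4211 mL
Volume remaining = 165 − 29.4211 = 135.5789 mL
Drug remaining = 135.5789 mL × 162.4242 units/mL = 22021.3 units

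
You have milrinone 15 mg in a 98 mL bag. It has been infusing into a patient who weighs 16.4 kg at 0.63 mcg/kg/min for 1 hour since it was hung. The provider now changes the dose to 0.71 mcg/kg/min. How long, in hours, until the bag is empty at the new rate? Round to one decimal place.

20.6 hours

Initial rate:
Dose = 0.63 mcg/kg/min × 16.4 kg = 10.332 mcg/min
10.332 mcg/min × 60 min/hr = 619.92 mcg/hr
Concentration = 15 mg ÷ 98 mL = 0.1530612 mg/mL = 153.0612 mcg/mL
Rate = 619.92 mcg/hr ÷ 153.0612 mcg/mL = 4.050144 mL/hr
Volume infused so far = 4.050144 mL/hr × 1 hr = 4.050144 mL
Volume remaining = 98 − 4.050144 = 93.94986 mL
New rate:
Dose = 0.71 mcg/kg/min × 16.4 kg = 11.644 mcg/min
11.644 mcg/min × 60 min/hr = 698.64 mcg/hr
Rate = 698.64 mcg/hr ÷ 153.0612 mcg/mL = 4.564448 mL/hr
Time remaining = 93.94986 mL ÷ 4.564448 mL/hr = 20.58296 hr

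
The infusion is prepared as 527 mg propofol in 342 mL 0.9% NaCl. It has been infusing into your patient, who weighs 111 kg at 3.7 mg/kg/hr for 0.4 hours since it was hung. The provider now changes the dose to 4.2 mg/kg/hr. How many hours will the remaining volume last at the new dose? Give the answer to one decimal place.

0.8 hours

Initial rate:
Dose = 3.7 mg/kg/hr × 111 kg = 410.7 mg/hr
Concentration = 527 mg ÷ 342 mL = 1.540936 mg/mL
Rate = 410.7 mg/hr ÷ 1.540936 mg/mL = 266.5264 mL/hr
Volume infused so far = 266.5264 mL/hr × 0.4 hr = 106.6106 mL
Volume remaining = 342 − 106.6106 = 235.3894 mL
New rate:
Dose = 4.2 mg/kg/hr × 111 kg = 466.2 mg/hr
Rate = 466.2 mg/hr ÷ 1.540936 mg/mL = 302.5435 mL/hr
Time remaining = 235.3894 mL ÷ 302.5435 mL/hr = 0.7780352 hr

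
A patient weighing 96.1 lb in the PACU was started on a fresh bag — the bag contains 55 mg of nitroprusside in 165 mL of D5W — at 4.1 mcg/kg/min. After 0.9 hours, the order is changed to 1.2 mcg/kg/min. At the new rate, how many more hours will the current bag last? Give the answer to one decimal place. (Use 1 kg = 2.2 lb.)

Initial rate:
Weight = 96.1 lb ÷ 2.2 lb/kg = 43.68182 kg
Dose = 4.1 mcg/kg/min × 43.68182 kg = 179.0955 mcg/min
179.0955 mcg/min × 60 min/hr = 10745.73 mcg/hr
Concentration = 55 mg ÷ 165 mL = 0.3333333 mg/mL = 333.3333 mcg/mL
Rate = 10745.73 mcg/hr ÷ 333.3333 mcg/mL = 32.23718 mL/hr
Volume infused so far = 32.23718 mL/hr × 0.9 hr = 29.01346 mL
Volume remaining = 165 − 29.01346 = 135.9865 mL
New rate:
Dose = 1.2 mcg/kg/min × 43.68182 kg = 52.41818 mcg/min
52.41818 mcg/min × 60 min/hr = 3145.091 mcg/hr
Rate = 3145.091 mcg/hr ÷ 333.3333 mcg/mL = 9.435273 mL/hr
Time remaining = 135.9865 mL ÷ 9.435273 mL/hr = 14.41257 hr

14.4 hours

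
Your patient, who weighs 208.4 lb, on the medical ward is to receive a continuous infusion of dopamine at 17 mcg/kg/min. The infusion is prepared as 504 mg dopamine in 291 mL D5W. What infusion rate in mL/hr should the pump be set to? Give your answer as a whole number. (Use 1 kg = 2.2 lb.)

Weight = 208.4 lb ÷ 2.2 lb/kg = 94.72727 kg
Dose = 17 mcg/kg/min × 94.72727 kg = 1610.364 mcg/min
1610.364 mcg/min × 60 min/hr = 96621.82 mcg/hr
Concentration = 504 mg ÷ 291 mL = 1.731959 mg/mL = 1731.959 mcg/mL
Rate = 96621.82 mcg/hr ÷ 1731.959 mcg/mL = 55.7876 mL/hr

56 mL/hr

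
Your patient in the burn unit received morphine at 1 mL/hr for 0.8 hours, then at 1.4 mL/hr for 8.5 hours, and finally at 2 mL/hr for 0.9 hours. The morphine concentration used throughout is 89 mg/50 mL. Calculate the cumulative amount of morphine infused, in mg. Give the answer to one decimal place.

25.8 mg

Concentration = 89 mg ÷ 50 mL = 1.78 mg/mL
Stage 1: 1 mL/hr × 0.8 hr = 0.8 mL → 0.8 mL × 1.78 mg/mL = 1.424 mg
Stage 2: 1.4 mL/hr × 8.5 hr = 11.9 mL → 11.9 mL × 1.78 mg/mL = 21.182 mg
Stage 3: 2 mL/hr × 0.9 hr = 1.8 mL → 1.8 mL × 1.78 mg/mL = 3.204 mg
Total = 1.424 + 21.182 + 3.204 = 25.81 mg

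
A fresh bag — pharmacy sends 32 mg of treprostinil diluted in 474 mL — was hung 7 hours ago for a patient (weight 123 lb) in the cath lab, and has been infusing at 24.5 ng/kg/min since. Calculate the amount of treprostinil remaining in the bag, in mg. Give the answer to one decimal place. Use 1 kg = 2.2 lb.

Weight = 123 lb ÷ 2.2 lb/kg = 55.90909 kg
Dose = 24.5 ng/kg/min × 55.90909 kg = 1369.773 ng/min
1369.773 ng/min × 60 min/hr = 82186.36 ng/hr
Concentration = 32 mg ÷ 474 mL = 0.06751055 mg/mL = 67510.55 ng/mL
Rate = 82186.36 ng/hr ÷ 67510.55 ng/mL = 1.217386 mL/hr
Volume infused = 1.217386 mL/hr × 7 hr = 8.521699 mL
Volume remaining = 474 − 8.521699 = 465.4783 mL
Drug remaining = 465.4783 mL × 67510.55 ng/mL = 31424695 ng = 31.4247 mg

31.4 mg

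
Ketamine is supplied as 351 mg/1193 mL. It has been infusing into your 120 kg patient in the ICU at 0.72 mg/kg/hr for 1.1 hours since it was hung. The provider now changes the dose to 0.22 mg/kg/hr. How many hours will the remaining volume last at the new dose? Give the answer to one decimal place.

Initial rate:
Dose = 0.72 mg/kg/hr × 120 kg = 86.4 mg/hr
Concentration = 351 mg ÷ 1193 mL = 0.2942163 mg/mL
Rate = 86.4 mg/hr ÷ 0.2942163 mg/mL = 293.6615 mL/hr
Volume infused so far = 293.6615 mL/hr × 1.1 hr = 323.0277 mL
Volume remaining = 1193 − 323.0277 = 869.9723 mL
New rate:
Dose = 0.22 mg/kg/hr × 120 kg = 26.4 mg/hr
Rate = 26.4 mg/hr ÷ 0.2942163 mg/mL = 89.72991 mL/hr
Time remaining = 869.9723 mL ÷ 89.72991 mL/hr = 9.695455 hr

9.7 hours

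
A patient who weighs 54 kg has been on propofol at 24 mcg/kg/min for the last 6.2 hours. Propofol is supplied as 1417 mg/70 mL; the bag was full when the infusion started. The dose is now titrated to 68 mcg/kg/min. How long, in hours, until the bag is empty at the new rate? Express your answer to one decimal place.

4.2 hours

Initial rate:
Dose = 24 mcg/kg/min × 54 kg = 1296 mcg/min
1296 mcg/min × 60 min/hr = 77760 mcg/hr
Concentration = 1417 mg ÷ 70 mL = 20.24286 mg/mL = 20242.86 mcg/mL
Rate = 77760 mcg/hr ÷ 20242.86 mcg/mL = 3.841355 mL/hr
Volume infused so far = 3.841355 mL/hr × 6.2 hr = 23.8164 mL
Volume remaining = 70 − 23.8164 = 46.1836 mL
New rate:
Dose = 68 mcg/kg/min × 54 kg = 3672 mcg/min
3672 mcg/min × 60 min/hr = 220320 mcg/hr
Rate = 220320 mcg/hr ÷ 20242.86 mcg/mL = 10.88384 mL/hr
Time remaining = 46.1836 mL ÷ 10.88384 mL/hr = 4.243319 hr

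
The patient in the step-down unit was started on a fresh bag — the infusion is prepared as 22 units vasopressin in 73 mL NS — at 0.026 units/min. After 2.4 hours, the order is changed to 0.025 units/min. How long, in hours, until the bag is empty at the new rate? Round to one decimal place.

12.2 hours

Initial rate:
0.026 units/min × 60 min/hr = 1.56 units/hr
Concentration = 22 units ÷ 73 mL = 0.3013699 units/mL
Rate = 1.56 units/hr ÷ 0.3013699 units/mL = 5.176364 mL/hr
Volume infused so far = 5.176364 mL/hr × 2.4 hr = 12.42327 mL
Volume remaining = 73 − 12.42327 = 60.57673 mL
New rate:
0.025 units/min × 60 min/hr = 1.5 units/hr
Rate = 1.5 units/hr ÷ 0.3013699 units/mL = 4.977273 mL/hr
Time remaining = 60.57673 mL ÷ 4.977273 mL/hr = 12.17067 hr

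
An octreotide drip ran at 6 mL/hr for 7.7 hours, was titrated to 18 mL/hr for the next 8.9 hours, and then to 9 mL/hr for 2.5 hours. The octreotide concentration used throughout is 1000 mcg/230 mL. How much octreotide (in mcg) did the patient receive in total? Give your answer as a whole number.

995 mcg

Concentration = 1000 mcg ÷ 230 mL = 4.347826 mcg/mL
Stage 1: 6 mL/hr × 7.7 hr = 46.2 mL → 46.2 mL × 4.347826 mcg/mL = 200.8696 mcg
Stage 2: 18 mL/hr × 8.9 hr = 160.2 mL → 160.2 mL × 4.347826 mcg/mL = 696.5217 mcg
Stage 3: 9 mL/hr × 2.5 hr = 22.5 mL → 22.5 mL × 4.347826 mcg/mL = 97.82609 mcg
Total = 200.8696 + 696.5217 + 97.82609 = 995.2174 mcg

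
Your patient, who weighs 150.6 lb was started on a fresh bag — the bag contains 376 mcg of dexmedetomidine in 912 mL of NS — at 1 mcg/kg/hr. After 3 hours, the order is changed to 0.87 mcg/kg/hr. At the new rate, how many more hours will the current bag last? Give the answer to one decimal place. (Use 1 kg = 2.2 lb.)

Initial rate:
Weight = 150.6 lb ÷ 2.2 lb/kg = 68.45455 kg
Dose = 1 mcg/kg/hr × 68.45455 kg = 68.45455 mcg/hr
Concentration = 376 mcg ÷ 912 mL = 0.4122807 mcg/mL
Rate = 68.45455 mcg/hr ÷ 0.4122807 mcg/mL = 166.0387 mL/hr
Volume infused so far = 166.0387 mL/hr × 3 hr = 498.1161 mL
Volume remaining = 912 − 498.1161 = 413.8839 mL
New rate:
Dose = 0.87 mcg/kg/hr × 68.45455 kg = 59.55545 mcg/hr
Rate = 59.55545 mcg/hr ÷ 0.4122807 mcg/mL = 144.4537 mL/hr
Time remaining = 413.8839 mL ÷ 144.4537 mL/hr = 2.865168 hr

2.9 hours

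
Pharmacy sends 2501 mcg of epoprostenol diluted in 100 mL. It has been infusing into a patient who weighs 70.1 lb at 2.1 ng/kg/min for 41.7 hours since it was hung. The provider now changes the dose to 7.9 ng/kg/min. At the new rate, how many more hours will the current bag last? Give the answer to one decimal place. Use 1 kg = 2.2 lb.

Initial rate:
Weight = 70.1 lb ÷ 2.2 lb/kg = 31.86364 kg
Dose = 2.1 ng/kg/min × 31.86364 kg = 66.91364 ng/min
66.91364 ng/min × 60 min/hr = 4014.818 ng/hr
Concentration = 2501 mcg ÷ 100 mL = 25.01 mcg/mL = 25010 ng/mL
Rate = 4014.818 ng/hr ÷ 25010 ng/mL = 0.1605285 mL/hr
Volume infused so far = 0.1605285 mL/hr × 41.7 hr = 6.694039 mL
Volume remaining = 100 − 6.694039 = 93.30596 mL
New rate:
Dose = 7.9 ng/kg/min × 31.86364 kg = 251.7227 ng/min
251.7227 ng/min × 60 min/hr = 15103.36 ng/hr
Rate = 15103.36 ng/hr ÷ 25010 ng/mL = 0.603893 mL/hr
Time remaining = 93.30596 mL ÷ 0.603893 mL/hr = 154.5074 hr

154.5 hours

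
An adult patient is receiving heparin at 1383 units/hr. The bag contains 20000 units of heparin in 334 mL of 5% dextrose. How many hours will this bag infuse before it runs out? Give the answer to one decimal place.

Concentration = 20000 units ÷ 334 mL = 59.88024 units/mL
Rate = 1383 units/hr ÷ 59.88024 units/mL = 23.0961 mL/hr
Duration = 334 mL ÷ 23.0961 mL/hr = 14.46132 hr

14.5 hours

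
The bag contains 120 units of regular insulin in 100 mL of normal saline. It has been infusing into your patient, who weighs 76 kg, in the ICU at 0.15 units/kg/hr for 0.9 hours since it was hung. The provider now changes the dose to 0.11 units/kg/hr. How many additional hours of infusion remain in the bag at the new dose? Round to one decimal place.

Initial rate:
Dose = 0.15 units/kg/hr × 76 kg = 11.4 units/hr
Concentration = 120 units ÷ 100 mL = 1.2 units/mL
Rate = 11.4 units/hr ÷ 1.2 units/mL = 9.5 mL/hr
Volume infused so far = 9.5 mL/hr × 0.9 hr = 8.55 mL
Volume remaining = 100 − 8.55 = 91.45 mL
New rate:
Dose = 0.11 units/kg/hr × 76 kg = 8.36 units/hr
Rate = 8.36 units/hr ÷ 1.2 units/mL = 6.966667 mL/hr
Time remaining = 91.45 mL ÷ 6.966667 mL/hr = 13.12679 hr

13.1 hours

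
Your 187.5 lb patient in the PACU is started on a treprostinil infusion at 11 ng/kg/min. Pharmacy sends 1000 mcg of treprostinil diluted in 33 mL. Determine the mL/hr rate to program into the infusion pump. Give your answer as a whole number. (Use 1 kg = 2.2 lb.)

Weight = 187.5 lb ÷ 2.2 lb/kg = 85.22727 kg
Dose = 11 ng/kg/min × 85.22727 kg = 937.5 ng/min
937.5 ng/min × 60 min/hr = 56250 ng/hr
Concentration = 1000 mcg ÷ 33 mL = 30.30303 mcg/mL = 30303.03 ng/mL
Rate = 56250 ng/hr ÷ 30303.03 ng/mL = 1.85625 mL/hr

2 mL/hr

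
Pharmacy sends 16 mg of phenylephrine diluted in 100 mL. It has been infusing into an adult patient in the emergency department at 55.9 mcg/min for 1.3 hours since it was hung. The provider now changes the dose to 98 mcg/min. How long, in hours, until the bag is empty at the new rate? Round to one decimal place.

Initial rate:
55.9 mcg/min × 60 min/hr = 3354 mcg/hr
Concentration = 16 mg ÷ 100 mL = 0.16 mg/mL = 160 mcg/mL
Rate = 3354 mcg/hr ÷ 160 mcg/mL = 20.9625 mL/hr
Volume infused so far = 20.9625 mL/hr × 1.3 hr = 27.25125 mL
Volume remaining = 100 − 27.25125 = 72.74875 mL
New rate:
98 mcg/min × 60 min/hr = 5880 mcg/hr
Rate = 5880 mcg/hr ÷ 160 mcg/mL = 36.75 mL/hr
Time remaining = 72.74875 mL ÷ 36.75 mL/hr = 1.979558 hr

2.0 hours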